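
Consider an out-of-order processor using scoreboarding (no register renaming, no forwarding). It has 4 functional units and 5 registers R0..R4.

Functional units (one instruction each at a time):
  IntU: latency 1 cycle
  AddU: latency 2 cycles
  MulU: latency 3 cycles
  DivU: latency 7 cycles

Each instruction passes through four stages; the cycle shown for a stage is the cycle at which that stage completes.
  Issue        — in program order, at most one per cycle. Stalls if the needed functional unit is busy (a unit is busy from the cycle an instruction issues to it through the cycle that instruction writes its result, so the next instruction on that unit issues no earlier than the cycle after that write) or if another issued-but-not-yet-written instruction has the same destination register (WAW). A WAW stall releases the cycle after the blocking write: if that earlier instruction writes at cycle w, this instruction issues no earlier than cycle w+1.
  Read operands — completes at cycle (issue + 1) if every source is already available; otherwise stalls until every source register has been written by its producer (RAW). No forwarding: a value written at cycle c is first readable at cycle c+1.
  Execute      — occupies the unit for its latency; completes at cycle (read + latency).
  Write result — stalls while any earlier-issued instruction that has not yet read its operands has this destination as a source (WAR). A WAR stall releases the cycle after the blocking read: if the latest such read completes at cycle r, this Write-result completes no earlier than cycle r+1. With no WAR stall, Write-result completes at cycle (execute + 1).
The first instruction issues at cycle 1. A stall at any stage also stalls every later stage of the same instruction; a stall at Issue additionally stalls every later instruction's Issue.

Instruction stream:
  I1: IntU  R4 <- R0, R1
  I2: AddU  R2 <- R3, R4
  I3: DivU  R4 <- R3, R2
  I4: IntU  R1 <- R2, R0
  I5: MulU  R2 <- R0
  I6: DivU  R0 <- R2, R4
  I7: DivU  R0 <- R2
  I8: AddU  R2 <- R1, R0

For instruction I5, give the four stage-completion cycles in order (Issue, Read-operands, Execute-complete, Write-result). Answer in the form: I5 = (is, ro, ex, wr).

I5 = (9, 10, 13, 14)

I1: IS=1 RO=2 EX=3 WR=4
I2: IS=2 RO=5 EX=7 WR=8  [RAW R4: wait I1 write@4]
I3: IS=5 RO=9 EX=16 WR=17  [WAW R4: wait I1 write@4; RAW R2: wait I2 write@8]
I4: IS=6 RO=9 EX=10 WR=11  [RAW R2: wait I2 write@8]
I5: IS=9 RO=10 EX=13 WR=14  [WAW R2: wait I2 write@8]
I6: IS=18 RO=19 EX=26 WR=27  [struct: DivU busy until I3 writes@17]
I7: IS=28 RO=29 EX=36 WR=37  [struct: DivU busy until I6 writes@27]
I8: IS=29 RO=38 EX=40 WR=41  [RAW R0: wait I7 write@37]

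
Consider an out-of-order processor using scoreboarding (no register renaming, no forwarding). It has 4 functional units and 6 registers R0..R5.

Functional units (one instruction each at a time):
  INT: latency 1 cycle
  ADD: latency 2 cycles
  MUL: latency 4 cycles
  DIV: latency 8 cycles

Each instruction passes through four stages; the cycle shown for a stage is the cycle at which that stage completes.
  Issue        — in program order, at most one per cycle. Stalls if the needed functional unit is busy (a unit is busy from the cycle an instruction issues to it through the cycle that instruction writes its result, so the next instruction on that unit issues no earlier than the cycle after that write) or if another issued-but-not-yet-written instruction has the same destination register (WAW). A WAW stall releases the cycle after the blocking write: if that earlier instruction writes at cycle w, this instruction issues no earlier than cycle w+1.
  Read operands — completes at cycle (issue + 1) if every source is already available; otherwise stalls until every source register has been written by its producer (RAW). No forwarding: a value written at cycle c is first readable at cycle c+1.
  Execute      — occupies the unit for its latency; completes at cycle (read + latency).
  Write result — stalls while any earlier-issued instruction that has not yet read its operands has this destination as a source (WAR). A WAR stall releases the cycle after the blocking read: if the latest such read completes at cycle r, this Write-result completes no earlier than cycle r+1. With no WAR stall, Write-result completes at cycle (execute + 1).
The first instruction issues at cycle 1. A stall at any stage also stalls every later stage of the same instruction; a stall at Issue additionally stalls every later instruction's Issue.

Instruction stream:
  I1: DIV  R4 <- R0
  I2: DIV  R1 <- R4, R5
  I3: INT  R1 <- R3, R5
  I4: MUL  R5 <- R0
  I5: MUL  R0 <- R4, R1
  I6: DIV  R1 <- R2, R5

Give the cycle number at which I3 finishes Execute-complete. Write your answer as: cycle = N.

I1 -> (1, 2, 10, 11)
I2 -> (12, 13, 21, 22)  // struct: DIV busy until I1 writes@11
I3 -> (23, 24, 25, 26)  // WAW R1: wait I2 write@22
I4 -> (24, 25, 29, 30)
I5 -> (31, 32, 36, 37)  // struct: MUL busy until I4 writes@30
I6 -> (32, 33, 41, 42)

cycle = 25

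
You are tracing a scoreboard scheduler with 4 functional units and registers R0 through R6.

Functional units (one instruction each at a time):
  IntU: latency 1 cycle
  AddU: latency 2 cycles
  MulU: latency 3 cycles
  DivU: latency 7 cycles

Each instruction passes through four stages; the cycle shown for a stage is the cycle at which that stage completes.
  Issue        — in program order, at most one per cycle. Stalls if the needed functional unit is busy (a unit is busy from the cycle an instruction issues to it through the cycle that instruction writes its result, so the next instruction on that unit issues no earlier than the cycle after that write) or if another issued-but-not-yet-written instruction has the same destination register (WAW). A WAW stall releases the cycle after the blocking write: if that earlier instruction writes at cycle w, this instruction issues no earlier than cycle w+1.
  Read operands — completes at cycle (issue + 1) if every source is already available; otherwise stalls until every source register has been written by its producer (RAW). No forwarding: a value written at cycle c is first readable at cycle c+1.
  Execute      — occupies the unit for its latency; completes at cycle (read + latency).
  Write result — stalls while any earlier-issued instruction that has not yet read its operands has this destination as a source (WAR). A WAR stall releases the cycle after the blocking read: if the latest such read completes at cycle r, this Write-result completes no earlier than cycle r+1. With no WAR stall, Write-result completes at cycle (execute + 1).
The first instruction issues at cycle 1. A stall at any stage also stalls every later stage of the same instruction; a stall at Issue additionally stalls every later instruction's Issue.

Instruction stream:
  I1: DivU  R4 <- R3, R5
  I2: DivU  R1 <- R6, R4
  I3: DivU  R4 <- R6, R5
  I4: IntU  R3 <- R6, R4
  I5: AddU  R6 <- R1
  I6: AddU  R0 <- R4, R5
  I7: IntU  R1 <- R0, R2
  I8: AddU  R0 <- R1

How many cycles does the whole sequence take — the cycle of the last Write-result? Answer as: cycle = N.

cycle = 44

c1: I1 dispatched to DivU
c2: I1 operands ready
c9: I1 complete
c10: R4←I1
c11: I2 dispatched to DivU
c12: I2 operands ready
c19: I2 complete
c20: R1←I2
c21: I3 dispatched to DivU
c22: I3 operands ready, I4 dispatched to IntU
c23: I5 dispatched to AddU
c24: I5 operands ready
c26: I5 complete
c29: I3 complete
c30: R4←I3
c31: I4 operands ready
c32: I4 complete, R6←I5
c33: R3←I4, I6 dispatched to AddU
c34: I6 operands ready, I7 dispatched to IntU
c36: I6 complete
c37: R0←I6
c38: I7 operands ready, I8 dispatched to AddU
c39: I7 complete
c40: R1←I7
c41: I8 operands ready
c43: I8 complete
c44: R0←I8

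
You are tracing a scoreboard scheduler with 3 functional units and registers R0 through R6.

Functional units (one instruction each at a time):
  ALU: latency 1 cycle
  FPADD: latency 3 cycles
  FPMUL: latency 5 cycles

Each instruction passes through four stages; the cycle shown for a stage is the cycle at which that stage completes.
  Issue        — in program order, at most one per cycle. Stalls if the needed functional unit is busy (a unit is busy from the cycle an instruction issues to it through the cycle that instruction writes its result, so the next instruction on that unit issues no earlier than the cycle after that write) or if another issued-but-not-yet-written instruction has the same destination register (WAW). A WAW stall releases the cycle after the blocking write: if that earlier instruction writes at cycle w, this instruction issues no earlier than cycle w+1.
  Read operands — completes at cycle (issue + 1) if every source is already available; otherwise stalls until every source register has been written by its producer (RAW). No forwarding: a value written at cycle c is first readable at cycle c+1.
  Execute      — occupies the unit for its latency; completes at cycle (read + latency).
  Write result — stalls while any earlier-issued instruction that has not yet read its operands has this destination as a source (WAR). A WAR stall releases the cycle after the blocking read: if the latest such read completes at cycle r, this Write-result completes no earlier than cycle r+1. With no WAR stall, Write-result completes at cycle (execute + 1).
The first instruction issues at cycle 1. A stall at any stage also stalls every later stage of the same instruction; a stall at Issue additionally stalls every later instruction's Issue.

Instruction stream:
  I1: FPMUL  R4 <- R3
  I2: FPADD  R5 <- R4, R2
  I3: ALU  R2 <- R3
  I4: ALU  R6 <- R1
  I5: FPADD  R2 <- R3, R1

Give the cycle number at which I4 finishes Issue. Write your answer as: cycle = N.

  I1 | 1 | 2 | 7 | 8
  I2 | 2 | 9 | 12 | 13   RAW R4: wait I1 write@8
  I3 | 3 | 4 | 5 | 10   WAR R2: wait I2 read@9
  I4 | 11 | 12 | 13 | 14   struct: ALU busy until I3 writes@10
  I5 | 14 | 15 | 18 | 19   struct: FPADD busy until I2 writes@13

cycle = 11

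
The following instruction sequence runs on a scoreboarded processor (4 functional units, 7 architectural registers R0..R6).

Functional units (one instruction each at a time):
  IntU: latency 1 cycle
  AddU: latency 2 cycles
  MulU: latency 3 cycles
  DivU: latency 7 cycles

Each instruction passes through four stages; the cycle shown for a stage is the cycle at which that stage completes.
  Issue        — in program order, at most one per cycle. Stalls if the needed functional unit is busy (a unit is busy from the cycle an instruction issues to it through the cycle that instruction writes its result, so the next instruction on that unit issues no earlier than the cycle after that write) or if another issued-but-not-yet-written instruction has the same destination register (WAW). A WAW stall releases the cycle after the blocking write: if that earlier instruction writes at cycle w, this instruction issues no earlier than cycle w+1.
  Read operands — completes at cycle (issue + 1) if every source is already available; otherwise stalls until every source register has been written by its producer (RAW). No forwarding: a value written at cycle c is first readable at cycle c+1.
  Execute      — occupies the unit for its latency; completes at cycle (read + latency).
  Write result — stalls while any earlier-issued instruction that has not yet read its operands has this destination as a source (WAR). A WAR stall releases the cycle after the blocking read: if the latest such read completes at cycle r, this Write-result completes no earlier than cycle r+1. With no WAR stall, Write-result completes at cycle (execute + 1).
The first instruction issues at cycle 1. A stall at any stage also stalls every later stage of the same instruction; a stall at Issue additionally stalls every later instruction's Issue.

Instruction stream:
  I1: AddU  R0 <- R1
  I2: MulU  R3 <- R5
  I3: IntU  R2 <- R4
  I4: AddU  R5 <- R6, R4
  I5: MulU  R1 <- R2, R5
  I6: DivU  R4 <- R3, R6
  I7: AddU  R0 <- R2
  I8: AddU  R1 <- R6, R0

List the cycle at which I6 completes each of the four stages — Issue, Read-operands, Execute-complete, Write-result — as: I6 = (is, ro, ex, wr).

[1] issue I1 (AddU)
[2] I1 read-ops · issue I2 (MulU)
[3] I2 read-ops · issue I3 (IntU)
[4] I1 finished on AddU · I3 read-ops
[5] I1→R0 · I3 finished on IntU
[6] I2 finished on MulU · I3→R2 · issue I4 (AddU)
[7] I2→R3 · I4 read-ops
[8] issue I5 (MulU)
[9] I4 finished on AddU · issue I6 (DivU)
[10] I4→R5 · I6 read-ops
[11] I5 read-ops · issue I7 (AddU)
[12] I7 read-ops
[14] I5 finished on MulU · I7 finished on AddU
[15] I5→R1 · I7→R0
[16] issue I8 (AddU)
[17] I6 finished on DivU · I8 read-ops
[18] I6→R4
[19] I8 finished on AddU
[20] I8→R1

I6 = (9, 10, 17, 18)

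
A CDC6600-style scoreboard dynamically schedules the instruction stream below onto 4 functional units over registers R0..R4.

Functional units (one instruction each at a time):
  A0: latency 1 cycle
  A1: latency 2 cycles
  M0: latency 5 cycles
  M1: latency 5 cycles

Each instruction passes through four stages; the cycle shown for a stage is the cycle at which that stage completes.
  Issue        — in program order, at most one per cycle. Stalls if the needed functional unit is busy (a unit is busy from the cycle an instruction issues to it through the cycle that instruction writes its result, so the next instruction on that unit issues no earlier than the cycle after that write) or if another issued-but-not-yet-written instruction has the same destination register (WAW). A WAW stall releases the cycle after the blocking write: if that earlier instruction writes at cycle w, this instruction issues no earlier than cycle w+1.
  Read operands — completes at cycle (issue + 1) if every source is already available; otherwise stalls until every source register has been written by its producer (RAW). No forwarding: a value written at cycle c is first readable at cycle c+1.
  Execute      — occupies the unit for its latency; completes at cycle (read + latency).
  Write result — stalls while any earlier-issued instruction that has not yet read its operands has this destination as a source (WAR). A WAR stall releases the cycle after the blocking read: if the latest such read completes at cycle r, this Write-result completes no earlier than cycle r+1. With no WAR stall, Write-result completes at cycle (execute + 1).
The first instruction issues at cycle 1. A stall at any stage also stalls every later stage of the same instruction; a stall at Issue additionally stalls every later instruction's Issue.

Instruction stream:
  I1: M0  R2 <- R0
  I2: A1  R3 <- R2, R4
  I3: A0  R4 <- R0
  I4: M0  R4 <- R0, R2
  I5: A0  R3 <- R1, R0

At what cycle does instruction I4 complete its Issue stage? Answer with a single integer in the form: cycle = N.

cycle = 11

[1] I1 dispatched to M0
[2] I1 operands ready; I2 dispatched to A1
[3] I3 dispatched to A0
[4] I3 operands ready
[5] I3 complete
[7] I1 complete
[8] R2←I1
[9] I2 operands ready
[10] R4←I3
[11] I2 complete; I4 dispatched to M0
[12] R3←I2; I4 operands ready
[13] I5 dispatched to A0
[14] I5 operands ready
[15] I5 complete
[16] R3←I5
[17] I4 complete
[18] R4←I4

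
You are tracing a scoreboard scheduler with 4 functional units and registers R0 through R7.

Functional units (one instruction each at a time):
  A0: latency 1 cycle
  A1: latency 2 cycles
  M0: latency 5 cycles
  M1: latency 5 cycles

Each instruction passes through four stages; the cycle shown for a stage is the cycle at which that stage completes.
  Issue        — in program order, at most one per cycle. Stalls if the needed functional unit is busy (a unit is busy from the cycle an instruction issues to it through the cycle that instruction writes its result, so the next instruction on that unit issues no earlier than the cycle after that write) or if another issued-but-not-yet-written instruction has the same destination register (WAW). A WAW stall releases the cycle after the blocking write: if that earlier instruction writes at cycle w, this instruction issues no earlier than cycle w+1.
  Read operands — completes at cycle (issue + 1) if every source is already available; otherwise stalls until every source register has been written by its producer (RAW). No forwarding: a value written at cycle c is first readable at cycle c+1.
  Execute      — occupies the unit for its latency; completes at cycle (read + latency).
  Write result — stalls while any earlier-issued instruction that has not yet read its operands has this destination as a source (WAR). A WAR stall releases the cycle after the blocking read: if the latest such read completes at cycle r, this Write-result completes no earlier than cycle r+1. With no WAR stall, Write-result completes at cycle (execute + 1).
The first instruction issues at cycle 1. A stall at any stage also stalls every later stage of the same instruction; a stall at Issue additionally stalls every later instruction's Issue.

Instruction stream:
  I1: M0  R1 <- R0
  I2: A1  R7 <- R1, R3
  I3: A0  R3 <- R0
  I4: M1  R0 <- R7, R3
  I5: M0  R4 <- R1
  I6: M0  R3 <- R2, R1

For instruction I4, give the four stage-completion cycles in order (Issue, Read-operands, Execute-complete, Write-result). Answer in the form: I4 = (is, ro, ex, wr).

I4 = (4, 13, 18, 19)

[I1] 1/2/7/8
[I2] 2/9/11/12  (RAW R1: wait I1 write@8)
[I3] 3/4/5/10  (WAR R3: wait I2 read@9)
[I4] 4/13/18/19  (RAW R7: wait I2 write@12)
[I5] 9/10/15/16  (struct: M0 busy until I1 writes@8)
[I6] 17/18/23/24  (struct: M0 busy until I5 writes@16)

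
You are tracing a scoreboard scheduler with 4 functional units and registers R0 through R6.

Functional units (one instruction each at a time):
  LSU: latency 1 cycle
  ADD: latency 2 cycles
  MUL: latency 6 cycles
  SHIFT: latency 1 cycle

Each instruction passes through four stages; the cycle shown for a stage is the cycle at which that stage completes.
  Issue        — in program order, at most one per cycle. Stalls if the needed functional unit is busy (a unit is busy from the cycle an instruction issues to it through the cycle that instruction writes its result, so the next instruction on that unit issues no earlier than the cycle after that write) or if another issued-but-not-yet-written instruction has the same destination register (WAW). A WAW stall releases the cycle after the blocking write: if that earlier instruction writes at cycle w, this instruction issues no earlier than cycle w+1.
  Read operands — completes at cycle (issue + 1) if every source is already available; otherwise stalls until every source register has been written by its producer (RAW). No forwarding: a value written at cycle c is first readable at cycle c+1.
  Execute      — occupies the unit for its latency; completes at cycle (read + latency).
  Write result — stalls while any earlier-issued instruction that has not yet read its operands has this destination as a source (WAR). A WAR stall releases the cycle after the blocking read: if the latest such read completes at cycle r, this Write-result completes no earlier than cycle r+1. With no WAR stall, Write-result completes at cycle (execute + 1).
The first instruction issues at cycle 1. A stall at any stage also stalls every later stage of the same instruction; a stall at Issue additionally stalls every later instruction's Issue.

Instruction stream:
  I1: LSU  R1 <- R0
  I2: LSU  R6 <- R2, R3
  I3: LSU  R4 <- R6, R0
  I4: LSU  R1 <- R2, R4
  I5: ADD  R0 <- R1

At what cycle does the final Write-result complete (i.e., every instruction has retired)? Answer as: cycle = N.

I1  is:1  ro:2  ex:3  wr:4
I2  is:5  ro:6  ex:7  wr:8  — struct: LSU busy until I1 writes@4
I3  is:9  ro:10  ex:11  wr:12  — struct: LSU busy until I2 writes@8
I4  is:13  ro:14  ex:15  wr:16  — struct: LSU busy until I3 writes@12
I5  is:14  ro:17  ex:19  wr:20  — RAW R1: wait I4 write@16

cycle = 20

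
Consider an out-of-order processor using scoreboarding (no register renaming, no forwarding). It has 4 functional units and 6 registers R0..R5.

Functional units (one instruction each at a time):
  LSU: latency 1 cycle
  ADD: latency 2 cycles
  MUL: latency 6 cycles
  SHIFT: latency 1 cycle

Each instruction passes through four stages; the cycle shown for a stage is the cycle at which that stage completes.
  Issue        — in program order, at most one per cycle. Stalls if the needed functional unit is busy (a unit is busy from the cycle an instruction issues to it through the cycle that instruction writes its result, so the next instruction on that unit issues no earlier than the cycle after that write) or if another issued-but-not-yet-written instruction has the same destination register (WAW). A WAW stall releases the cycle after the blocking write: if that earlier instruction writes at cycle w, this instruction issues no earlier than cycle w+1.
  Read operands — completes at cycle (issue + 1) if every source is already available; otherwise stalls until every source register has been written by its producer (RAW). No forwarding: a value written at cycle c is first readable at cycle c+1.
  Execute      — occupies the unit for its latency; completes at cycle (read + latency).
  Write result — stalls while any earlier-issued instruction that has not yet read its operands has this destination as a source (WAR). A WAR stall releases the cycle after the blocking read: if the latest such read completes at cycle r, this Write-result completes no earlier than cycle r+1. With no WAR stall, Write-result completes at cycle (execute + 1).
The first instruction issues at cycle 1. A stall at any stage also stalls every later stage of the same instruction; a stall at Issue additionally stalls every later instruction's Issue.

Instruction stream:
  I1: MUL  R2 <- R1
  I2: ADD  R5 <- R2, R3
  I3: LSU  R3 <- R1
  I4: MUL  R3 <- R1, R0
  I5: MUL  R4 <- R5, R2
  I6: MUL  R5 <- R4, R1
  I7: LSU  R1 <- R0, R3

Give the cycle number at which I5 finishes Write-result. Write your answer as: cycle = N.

[1] I1 dispatched to MUL
[2] I1 operands ready, I2 dispatched to ADD
[3] I3 dispatched to LSU
[4] I3 operands ready
[5] I3 complete
[8] I1 complete
[9] R2←I1
[10] I2 operands ready
[11] R3←I3
[12] I2 complete, I4 dispatched to MUL
[13] R5←I2, I4 operands ready
[19] I4 complete
[20] R3←I4
[21] I5 dispatched to MUL
[22] I5 operands ready
[28] I5 complete
[29] R4←I5
[30] I6 dispatched to MUL
[31] I6 operands ready, I7 dispatched to LSU
[32] I7 operands ready
[33] I7 complete
[34] R1←I7
[37] I6 complete
[38] R5←I6

cycle = 29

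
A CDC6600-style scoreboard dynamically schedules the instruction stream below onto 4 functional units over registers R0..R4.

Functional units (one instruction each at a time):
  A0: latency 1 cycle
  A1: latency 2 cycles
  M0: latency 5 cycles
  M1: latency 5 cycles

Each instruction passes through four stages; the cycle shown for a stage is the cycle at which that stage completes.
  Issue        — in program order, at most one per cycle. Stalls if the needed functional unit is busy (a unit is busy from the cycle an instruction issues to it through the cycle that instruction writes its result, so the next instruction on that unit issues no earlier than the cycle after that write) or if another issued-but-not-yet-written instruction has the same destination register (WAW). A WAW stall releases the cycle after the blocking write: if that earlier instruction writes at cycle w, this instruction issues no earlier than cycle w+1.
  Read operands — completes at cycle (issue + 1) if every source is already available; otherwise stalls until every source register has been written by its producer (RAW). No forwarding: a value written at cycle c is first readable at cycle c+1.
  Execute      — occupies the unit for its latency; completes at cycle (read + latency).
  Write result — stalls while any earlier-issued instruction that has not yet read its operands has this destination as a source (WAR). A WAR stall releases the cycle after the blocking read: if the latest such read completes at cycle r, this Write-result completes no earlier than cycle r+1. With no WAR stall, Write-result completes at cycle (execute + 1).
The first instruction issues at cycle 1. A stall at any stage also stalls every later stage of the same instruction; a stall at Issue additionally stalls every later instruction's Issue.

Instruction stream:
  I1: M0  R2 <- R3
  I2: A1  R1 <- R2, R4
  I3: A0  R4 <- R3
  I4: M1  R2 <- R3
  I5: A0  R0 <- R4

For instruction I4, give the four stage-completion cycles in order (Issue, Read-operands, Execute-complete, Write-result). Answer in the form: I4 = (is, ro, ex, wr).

I4 = (9, 10, 15, 16)

1) issue 1, read 2, done 7, write 8
2) issue 2, read 9, done 11, write 12  <RAW R2: wait I1 write@8>
3) issue 3, read 4, done 5, write 10  <WAR R4: wait I2 read@9>
4) issue 9, read 10, done 15, write 16  <WAW R2: wait I1 write@8>
5) issue 11, read 12, done 13, write 14  <struct: A0 busy until I3 writes@10>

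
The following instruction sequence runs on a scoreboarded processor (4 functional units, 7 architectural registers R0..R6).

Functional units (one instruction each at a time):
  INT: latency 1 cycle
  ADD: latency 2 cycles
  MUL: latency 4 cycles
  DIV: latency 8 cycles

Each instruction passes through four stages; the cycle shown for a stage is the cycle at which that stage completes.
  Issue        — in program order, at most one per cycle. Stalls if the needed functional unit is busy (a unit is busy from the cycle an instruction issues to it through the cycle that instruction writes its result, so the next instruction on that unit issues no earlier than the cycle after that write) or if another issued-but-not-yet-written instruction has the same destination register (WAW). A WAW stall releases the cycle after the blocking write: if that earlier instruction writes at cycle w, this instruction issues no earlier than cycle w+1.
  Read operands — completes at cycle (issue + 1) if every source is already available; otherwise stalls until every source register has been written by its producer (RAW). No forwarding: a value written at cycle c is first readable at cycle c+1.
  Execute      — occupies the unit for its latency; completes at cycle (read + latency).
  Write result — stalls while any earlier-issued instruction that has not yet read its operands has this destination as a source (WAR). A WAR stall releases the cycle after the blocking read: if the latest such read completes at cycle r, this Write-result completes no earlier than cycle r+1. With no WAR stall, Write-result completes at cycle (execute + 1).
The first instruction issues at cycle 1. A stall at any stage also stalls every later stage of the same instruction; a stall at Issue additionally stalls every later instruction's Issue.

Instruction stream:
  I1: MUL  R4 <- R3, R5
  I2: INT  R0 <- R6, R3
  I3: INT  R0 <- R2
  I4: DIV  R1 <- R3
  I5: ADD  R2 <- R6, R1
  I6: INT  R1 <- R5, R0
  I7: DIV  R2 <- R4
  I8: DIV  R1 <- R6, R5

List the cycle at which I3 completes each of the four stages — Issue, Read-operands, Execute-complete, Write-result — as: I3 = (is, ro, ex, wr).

I3 = (6, 7, 8, 9)

c1: I1→MUL
c2: I1 RO · I2→INT
c3: I2 RO
c4: I2 EX
c5: I2 WR R0
c6: I1 EX · I3→INT
c7: I1 WR R4 · I3 RO · I4→DIV
c8: I3 EX · I4 RO · I5→ADD
c9: I3 WR R0
c16: I4 EX
c17: I4 WR R1
c18: I5 RO · I6→INT
c19: I6 RO
c20: I5 EX · I6 EX
c21: I5 WR R2 · I6 WR R1
c22: I7→DIV
c23: I7 RO
c31: I7 EX
c32: I7 WR R2
c33: I8→DIV
c34: I8 RO
c42: I8 EX
c43: I8 WR R1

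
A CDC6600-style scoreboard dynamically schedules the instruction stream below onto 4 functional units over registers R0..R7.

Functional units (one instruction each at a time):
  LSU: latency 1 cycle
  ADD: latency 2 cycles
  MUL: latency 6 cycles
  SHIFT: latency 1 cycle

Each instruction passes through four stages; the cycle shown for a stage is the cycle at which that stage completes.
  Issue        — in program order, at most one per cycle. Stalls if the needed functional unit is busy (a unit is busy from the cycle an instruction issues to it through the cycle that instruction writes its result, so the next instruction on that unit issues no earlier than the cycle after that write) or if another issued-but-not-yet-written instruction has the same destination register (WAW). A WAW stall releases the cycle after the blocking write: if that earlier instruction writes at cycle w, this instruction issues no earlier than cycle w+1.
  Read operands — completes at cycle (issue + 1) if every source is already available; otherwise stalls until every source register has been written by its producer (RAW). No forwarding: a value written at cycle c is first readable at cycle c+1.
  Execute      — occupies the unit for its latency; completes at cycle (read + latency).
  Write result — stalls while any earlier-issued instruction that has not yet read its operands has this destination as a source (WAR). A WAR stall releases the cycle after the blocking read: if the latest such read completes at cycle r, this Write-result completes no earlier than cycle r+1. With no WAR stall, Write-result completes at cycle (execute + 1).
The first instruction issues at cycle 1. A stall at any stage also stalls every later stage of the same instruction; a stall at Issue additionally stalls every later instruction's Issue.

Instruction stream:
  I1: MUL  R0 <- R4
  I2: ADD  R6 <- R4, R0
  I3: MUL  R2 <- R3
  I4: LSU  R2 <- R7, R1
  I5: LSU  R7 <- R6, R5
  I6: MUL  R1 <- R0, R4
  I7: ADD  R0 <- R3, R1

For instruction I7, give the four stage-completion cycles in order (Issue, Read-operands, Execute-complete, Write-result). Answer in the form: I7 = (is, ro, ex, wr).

t=1  issue I1 (MUL)
t=2  I1 read-ops; issue I2 (ADD)
t=8  I1 finished on MUL
t=9  I1→R0
t=10  I2 read-ops; issue I3 (MUL)
t=11  I3 read-ops
t=12  I2 finished on ADD
t=13  I2→R6
t=17  I3 finished on MUL
t=18  I3→R2
t=19  issue I4 (LSU)
t=20  I4 read-ops
t=21  I4 finished on LSU
t=22  I4→R2
t=23  issue I5 (LSU)
t=24  I5 read-ops; issue I6 (MUL)
t=25  I5 finished on LSU; I6 read-ops; issue I7 (ADD)
t=26  I5→R7
t=31  I6 finished on MUL
t=32  I6→R1
t=33  I7 read-ops
t=35  I7 finished on ADD
t=36  I7→R0

I7 = (25, 33, 35, 36)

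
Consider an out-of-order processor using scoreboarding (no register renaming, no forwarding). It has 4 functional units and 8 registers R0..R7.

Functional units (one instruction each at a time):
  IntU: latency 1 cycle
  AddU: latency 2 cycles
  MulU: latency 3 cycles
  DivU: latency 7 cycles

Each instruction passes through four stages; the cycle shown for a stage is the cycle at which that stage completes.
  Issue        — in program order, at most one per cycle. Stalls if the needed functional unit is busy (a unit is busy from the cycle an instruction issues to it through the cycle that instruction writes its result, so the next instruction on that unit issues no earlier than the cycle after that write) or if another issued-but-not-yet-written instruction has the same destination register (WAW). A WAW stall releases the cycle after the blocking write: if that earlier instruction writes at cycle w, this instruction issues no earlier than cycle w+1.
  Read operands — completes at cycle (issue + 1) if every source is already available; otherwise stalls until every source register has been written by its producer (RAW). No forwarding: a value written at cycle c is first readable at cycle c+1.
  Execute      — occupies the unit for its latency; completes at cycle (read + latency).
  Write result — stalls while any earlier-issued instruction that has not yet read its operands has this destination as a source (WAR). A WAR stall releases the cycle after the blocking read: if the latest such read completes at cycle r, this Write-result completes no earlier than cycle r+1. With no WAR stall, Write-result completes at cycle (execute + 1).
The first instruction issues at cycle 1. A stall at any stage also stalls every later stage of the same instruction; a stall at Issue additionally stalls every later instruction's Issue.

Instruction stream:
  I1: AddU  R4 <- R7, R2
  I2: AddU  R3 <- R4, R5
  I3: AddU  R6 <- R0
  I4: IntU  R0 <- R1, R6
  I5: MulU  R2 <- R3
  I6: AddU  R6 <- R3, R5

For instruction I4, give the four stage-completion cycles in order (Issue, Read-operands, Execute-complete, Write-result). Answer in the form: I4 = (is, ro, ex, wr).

I4 = (12, 16, 17, 18)

  I1 | 1 | 2 | 4 | 5
  I2 | 6 | 7 | 9 | 10   struct: AddU busy until I1 writes@5
  I3 | 11 | 12 | 14 | 15   struct: AddU busy until I2 writes@10
  I4 | 12 | 16 | 17 | 18   RAW R6: wait I3 write@15
  I5 | 13 | 14 | 17 | 18
  I6 | 16 | 17 | 19 | 20   struct: AddU busy until I3 writes@15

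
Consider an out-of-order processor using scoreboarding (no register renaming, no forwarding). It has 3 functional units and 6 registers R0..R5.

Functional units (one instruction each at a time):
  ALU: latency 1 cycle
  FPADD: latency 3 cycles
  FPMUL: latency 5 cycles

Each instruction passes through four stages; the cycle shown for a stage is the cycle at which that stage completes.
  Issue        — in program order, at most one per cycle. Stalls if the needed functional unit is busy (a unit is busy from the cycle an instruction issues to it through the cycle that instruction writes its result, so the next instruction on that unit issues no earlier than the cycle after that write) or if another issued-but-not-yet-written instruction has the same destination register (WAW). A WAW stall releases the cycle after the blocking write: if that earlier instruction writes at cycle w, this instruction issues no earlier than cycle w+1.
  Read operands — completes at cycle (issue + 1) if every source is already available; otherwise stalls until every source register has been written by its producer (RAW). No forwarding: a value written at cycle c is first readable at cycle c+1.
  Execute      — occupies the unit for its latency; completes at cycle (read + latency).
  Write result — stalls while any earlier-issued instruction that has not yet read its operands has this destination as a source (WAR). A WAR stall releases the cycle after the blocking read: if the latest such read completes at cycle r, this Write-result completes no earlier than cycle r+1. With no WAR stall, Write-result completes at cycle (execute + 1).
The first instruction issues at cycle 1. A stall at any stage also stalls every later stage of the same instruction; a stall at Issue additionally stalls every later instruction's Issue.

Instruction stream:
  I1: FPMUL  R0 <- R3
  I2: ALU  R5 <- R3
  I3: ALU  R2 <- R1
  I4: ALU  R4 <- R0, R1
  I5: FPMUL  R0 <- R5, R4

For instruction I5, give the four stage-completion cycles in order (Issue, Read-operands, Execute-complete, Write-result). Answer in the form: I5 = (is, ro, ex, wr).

c1: I1 issues→FPMUL
c2: I1 reads; I2 issues→ALU
c3: I2 reads
c4: I2 exec-done
c5: I2 writes R5
c6: I3 issues→ALU
c7: I1 exec-done; I3 reads
c8: I1 writes R0; I3 exec-done
c9: I3 writes R2
c10: I4 issues→ALU
c11: I4 reads; I5 issues→FPMUL
c12: I4 exec-done
c13: I4 writes R4
c14: I5 reads
c19: I5 exec-done
c20: I5 writes R0

I5 = (11, 14, 19, 20)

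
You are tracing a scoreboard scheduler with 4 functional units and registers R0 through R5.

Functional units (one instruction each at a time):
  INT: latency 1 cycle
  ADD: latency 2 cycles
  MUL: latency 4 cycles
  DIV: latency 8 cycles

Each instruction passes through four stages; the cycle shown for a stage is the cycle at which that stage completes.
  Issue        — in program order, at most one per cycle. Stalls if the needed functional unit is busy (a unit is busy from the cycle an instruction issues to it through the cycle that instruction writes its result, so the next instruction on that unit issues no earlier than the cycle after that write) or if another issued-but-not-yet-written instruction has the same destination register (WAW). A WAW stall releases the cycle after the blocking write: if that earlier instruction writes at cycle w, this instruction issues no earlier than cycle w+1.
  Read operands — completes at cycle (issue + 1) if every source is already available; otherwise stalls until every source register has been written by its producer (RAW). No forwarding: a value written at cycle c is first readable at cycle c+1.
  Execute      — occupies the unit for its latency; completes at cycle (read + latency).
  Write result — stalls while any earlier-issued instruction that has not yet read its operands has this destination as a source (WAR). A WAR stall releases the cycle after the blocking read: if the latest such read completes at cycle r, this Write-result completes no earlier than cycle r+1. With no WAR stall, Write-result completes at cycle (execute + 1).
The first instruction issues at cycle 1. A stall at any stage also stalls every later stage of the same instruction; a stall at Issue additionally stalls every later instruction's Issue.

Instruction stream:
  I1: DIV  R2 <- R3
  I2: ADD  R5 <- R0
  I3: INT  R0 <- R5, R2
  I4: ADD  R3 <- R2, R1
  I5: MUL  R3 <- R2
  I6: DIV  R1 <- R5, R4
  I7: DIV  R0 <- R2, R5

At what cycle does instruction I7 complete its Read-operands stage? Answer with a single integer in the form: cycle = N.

cycle = 29

I1 -> (1, 2, 10, 11)
I2 -> (2, 3, 5, 6)
I3 -> (3, 12, 13, 14)  // RAW R2: wait I1 write@11
I4 -> (7, 12, 14, 15)  // struct: ADD busy until I2 writes@6, RAW R2: wait I1 write@11
I5 -> (16, 17, 21, 22)  // WAW R3: wait I4 write@15
I6 -> (17, 18, 26, 27)
I7 -> (28, 29, 37, 38)  // struct: DIV busy until I6 writes@27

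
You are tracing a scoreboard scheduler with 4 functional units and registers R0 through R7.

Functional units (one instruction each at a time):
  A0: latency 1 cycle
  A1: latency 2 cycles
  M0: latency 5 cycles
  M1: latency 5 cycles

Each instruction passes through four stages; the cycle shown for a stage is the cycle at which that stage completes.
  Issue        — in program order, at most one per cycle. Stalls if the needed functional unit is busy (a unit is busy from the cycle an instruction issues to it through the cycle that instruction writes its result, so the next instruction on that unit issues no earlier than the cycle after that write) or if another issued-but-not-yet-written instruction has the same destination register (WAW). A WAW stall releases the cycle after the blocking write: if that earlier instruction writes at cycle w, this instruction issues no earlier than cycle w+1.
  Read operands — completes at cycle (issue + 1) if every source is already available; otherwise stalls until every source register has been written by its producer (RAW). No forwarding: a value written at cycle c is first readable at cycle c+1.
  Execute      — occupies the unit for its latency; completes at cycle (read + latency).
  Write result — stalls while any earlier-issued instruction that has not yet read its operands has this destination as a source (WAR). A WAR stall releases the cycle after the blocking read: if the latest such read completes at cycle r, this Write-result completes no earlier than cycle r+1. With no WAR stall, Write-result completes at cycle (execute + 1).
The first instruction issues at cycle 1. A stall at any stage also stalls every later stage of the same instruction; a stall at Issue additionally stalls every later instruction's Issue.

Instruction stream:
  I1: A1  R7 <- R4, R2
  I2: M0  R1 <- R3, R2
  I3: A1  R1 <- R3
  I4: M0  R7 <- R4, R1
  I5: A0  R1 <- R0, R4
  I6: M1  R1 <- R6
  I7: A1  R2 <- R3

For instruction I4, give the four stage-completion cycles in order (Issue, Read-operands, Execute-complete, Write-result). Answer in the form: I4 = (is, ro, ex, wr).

I4 = (11, 15, 20, 21)

I1 -> (1, 2, 4, 5)
I2 -> (2, 3, 8, 9)
I3 -> (10, 11, 13, 14)  // WAW R1: wait I2 write@9
I4 -> (11, 15, 20, 21)  // RAW R1: wait I3 write@14
I5 -> (15, 16, 17, 18)  // WAW R1: wait I3 write@14
I6 -> (19, 20, 25, 26)  // WAW R1: wait I5 write@18
I7 -> (20, 21, 23, 24)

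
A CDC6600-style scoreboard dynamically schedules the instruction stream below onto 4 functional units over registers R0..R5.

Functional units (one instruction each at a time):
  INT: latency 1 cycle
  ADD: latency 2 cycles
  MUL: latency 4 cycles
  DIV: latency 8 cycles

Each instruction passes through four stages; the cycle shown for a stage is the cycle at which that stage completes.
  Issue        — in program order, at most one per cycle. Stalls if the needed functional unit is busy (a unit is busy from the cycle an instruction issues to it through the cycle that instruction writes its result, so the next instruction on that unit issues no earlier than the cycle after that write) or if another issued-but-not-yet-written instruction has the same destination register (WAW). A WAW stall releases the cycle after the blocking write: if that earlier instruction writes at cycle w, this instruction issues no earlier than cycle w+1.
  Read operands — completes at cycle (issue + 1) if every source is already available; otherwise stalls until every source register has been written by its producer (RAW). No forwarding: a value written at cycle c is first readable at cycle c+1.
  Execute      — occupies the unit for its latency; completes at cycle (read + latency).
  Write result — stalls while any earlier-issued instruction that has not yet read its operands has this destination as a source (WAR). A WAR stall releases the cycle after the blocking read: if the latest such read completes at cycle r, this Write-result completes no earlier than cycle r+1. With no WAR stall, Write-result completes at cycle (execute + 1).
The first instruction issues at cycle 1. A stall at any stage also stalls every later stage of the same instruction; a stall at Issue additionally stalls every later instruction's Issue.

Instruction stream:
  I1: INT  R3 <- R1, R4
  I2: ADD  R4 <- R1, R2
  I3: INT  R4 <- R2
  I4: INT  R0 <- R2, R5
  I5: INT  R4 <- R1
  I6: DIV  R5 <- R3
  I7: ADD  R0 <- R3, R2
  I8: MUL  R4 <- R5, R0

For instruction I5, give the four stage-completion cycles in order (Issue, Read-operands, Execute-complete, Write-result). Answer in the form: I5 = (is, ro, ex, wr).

I5 = (15, 16, 17, 18)

c1: I1 issues→INT
c2: I1 reads · I2 issues→ADD
c3: I1 exec-done · I2 reads
c4: I1 writes R3
c5: I2 exec-done
c6: I2 writes R4
c7: I3 issues→INT
c8: I3 reads
c9: I3 exec-done
c10: I3 writes R4
c11: I4 issues→INT
c12: I4 reads
c13: I4 exec-done
c14: I4 writes R0
c15: I5 issues→INT
c16: I5 reads · I6 issues→DIV
c17: I5 exec-done · I6 reads · I7 issues→ADD
c18: I5 writes R4 · I7 reads
c19: I8 issues→MUL
c20: I7 exec-done
c21: I7 writes R0
c25: I6 exec-done
c26: I6 writes R5
c27: I8 reads
c31: I8 exec-done
c32: I8 writes R4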